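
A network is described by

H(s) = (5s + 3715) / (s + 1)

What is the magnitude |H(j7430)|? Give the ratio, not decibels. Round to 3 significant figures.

Substitute s = j7430:
Numerator: 5(j7430) + 3715 = 3715 + j37150
Denominator: (j7430) + 1 = 1 + j7430
|N| = √(3715² + 37150²) ≈ 37335, ∠N ≈ 84.29°
|D| = √(1² + 7430²) ≈ 7430, ∠D ≈ 89.99°
|H| = 37335 / 7430 ≈ 5.0249

5.02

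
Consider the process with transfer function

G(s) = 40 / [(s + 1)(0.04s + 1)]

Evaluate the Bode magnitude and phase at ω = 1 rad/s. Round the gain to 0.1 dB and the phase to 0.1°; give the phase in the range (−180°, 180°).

29.0 dB, -47.3°

At ω = 1 rad/s:
pole (1 + j1·1) = 1 + j1 → |·| ≈ 1.4142, ∠ ≈ 45.00°
pole (1 + j1·0.04) = 1 + j0.04 → |·| ≈ 1.0008, ∠ ≈ 2.29°
|G| = 40 · 1 / (1.4142 · 1.0008) ≈ 28.262
Gain = 20 log₁₀(28.262) ≈ 29.02 dB
∠G = (0°) − (45.00° + 2.29°) = -47.29°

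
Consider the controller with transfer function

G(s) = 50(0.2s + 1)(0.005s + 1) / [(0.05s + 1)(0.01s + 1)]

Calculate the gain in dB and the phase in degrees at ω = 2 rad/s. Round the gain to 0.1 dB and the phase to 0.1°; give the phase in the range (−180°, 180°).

34.6 dB, 15.5°

At ω = 2 rad/s:
zero (1 + j2·0.2) = 1 + j0.4 → |·| ≈ 1.077, ∠ ≈ 21.80°
zero (1 + j2·0.005) = 1 + j0.01 → |·| ≈ 1, ∠ ≈ 0.57°
pole (1 + j2·0.05) = 1 + j0.1 → |·| ≈ 1.005, ∠ ≈ 5.71°
pole (1 + j2·0.01) = 1 + j0.02 → |·| ≈ 1.0002, ∠ ≈ 1.15°
|G| = 50 · 1.077 · 1 / (1.005 · 1.0002) ≈ 53.571
Gain = 20 log₁₀(53.571) ≈ 34.58 dB
∠G = (21.80° + 0.57°) − (5.71° + 1.15°) = 15.51°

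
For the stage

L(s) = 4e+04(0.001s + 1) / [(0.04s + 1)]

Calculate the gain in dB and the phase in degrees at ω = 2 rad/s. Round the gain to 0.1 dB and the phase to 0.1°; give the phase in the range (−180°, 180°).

At ω = 2 rad/s:
zero (1 + j2·0.001) = 1 + j0.002 → |·| ≈ 1, ∠ ≈ 0.11°
pole (1 + j2·0.04) = 1 + j0.08 → |·| ≈ 1.0032, ∠ ≈ 4.57°
|L| = 4e+04 · 1 / (1.0032) ≈ 39872
Gain = 20 log₁₀(39872) ≈ 92.01 dB
∠L = (0.11°) − (4.57°) = -4.46°

92.0 dB, -4.5°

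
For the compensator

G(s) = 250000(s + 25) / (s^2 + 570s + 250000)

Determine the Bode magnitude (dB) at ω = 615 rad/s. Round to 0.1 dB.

52.3 dB

At s = jω = j615:
zero (s+25): 25 + j615 → |·| = √(25²+615²) = √378850 ≈ 615.51, ∠ = arctan(615/25) ≈ 87.67°
quadratic: (j615)² + 570·j615 + 250000 = -128225 + j350550 → |·| ≈ 3.7327e+05, ∠ ≈ 110.09°
|G| = 250000 · 615.51 / 3.7327e+05 ≈ 412.24
Gain = 20 log₁₀(412.24) ≈ 52.30 dB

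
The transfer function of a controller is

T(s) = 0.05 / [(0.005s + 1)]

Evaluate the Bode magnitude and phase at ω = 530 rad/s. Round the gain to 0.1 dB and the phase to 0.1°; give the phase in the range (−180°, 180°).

-35.1 dB, -69.3°

At ω = 530 rad/s:
pole (1 + j530·0.005) = 1 + j2.65 → |·| ≈ 2.8324, ∠ ≈ 69.33°
|T| = 0.05 · 1 / (2.8324) ≈ 0.017653
Gain = 20 log₁₀(0.017653) ≈ -35.06 dB
∠T = (0°) − (69.33°) = -69.33°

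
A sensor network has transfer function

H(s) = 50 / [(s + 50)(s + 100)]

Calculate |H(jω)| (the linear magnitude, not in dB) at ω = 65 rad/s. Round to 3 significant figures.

At s = jω = j65:
pole (s+50): 50 + j65 → |·| = √(50²+65²) = √6725 ≈ 82.006, ∠ = arctan(65/50) ≈ 52.43°
pole (s+100): 100 + j65 → |·| = √(100²+65²) = √14225 ≈ 119.27, ∠ = arctan(65/100) ≈ 33.02°
|H| = 50 / 9780.9 ≈ 0.005112

0.00511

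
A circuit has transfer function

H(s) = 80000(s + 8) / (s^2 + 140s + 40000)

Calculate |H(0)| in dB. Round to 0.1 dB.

H(0) = 80000·8 / 40000 = 16
20 log₁₀(16) ≈ 24.08 dB

24.1 dB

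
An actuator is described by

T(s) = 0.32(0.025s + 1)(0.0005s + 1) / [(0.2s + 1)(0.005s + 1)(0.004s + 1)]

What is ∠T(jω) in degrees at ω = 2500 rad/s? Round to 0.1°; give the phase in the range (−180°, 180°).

-119.2°

At ω = 2500 rad/s:
zero (1 + j2500·0.025) = 1 + j62.5 → |·| ≈ 62.508, ∠ ≈ 89.08°
zero (1 + j2500·0.0005) = 1 + j1.25 → |·| ≈ 1.6008, ∠ ≈ 51.34°
pole (1 + j2500·0.2) = 1 + j500 → |·| ≈ 500, ∠ ≈ 89.89°
pole (1 + j2500·0.005) = 1 + j12.5 → |·| ≈ 12.54, ∠ ≈ 85.43°
pole (1 + j2500·0.004) = 1 + j10 → |·| ≈ 10.05, ∠ ≈ 84.29°
∠T = (89.08° + 51.34°) − (89.89° + 85.43° + 84.29°) = -119.19°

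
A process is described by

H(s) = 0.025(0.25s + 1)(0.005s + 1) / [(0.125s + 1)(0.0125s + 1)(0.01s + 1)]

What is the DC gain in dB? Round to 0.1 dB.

H(0) = 0.025 · 1 / 1 = 0.025
20 log₁₀(0.025) ≈ -32.04 dB

-32.0 dB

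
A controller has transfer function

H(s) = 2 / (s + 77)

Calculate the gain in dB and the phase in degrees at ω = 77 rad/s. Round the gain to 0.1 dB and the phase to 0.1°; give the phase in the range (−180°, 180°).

-34.7 dB, -45.0°

At s = jω = j77:
pole (s+77): 77 + j77 → |·| = √(77²+77²) = √11858 ≈ 108.89, ∠ = arctan(77/77) ≈ 45.00°
|H| = 2 / 108.89 ≈ 0.018367
Gain = 20 log₁₀(0.018367) ≈ -34.72 dB
∠H = 0.00° − 45.00° = -45.00°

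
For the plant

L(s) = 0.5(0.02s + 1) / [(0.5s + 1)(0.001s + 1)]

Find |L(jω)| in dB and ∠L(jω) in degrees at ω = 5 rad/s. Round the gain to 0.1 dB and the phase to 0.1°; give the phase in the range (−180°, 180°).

At ω = 5 rad/s:
zero (1 + j5·0.02) = 1 + j0.1 → |·| ≈ 1.005, ∠ ≈ 5.71°
pole (1 + j5·0.5) = 1 + j2.5 → |·| ≈ 2.6926, ∠ ≈ 68.20°
pole (1 + j5·0.001) = 1 + j0.005 → |·| ≈ 1, ∠ ≈ 0.29°
|L| = 0.5 · 1.005 / (2.6926 · 1) ≈ 0.18662
Gain = 20 log₁₀(0.18662) ≈ -14.58 dB
∠L = (5.71°) − (68.20° + 0.29°) = -62.78°

-14.6 dB, -62.8°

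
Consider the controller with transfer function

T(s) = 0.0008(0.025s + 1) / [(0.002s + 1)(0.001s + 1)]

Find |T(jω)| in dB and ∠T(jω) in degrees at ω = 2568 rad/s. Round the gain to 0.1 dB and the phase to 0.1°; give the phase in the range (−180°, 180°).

At ω = 2568 rad/s:
zero (1 + j2568·0.025) = 1 + j64.2 → |·| ≈ 64.208, ∠ ≈ 89.11°
pole (1 + j2568·0.002) = 1 + j5.136 → |·| ≈ 5.2324, ∠ ≈ 78.98°
pole (1 + j2568·0.001) = 1 + j2.568 → |·| ≈ 2.7558, ∠ ≈ 68.72°
|T| = 0.0008 · 64.208 / (5.2324 · 2.7558) ≈ 0.0035623
Gain = 20 log₁₀(0.0035623) ≈ -48.97 dB
∠T = (89.11°) − (78.98° + 68.72°) = -58.59°

-49.0 dB, -58.6°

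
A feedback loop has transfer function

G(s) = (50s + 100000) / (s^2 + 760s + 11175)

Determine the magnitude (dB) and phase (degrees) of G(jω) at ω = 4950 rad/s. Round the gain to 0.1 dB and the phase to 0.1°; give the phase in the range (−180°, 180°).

Substitute s = j4950:
Numerator: 50(j4950) + 100000 = 100000 + j247500
Denominator: (j4950)^2 + 760(j4950) + 11175 = -24491325 + j3762000
|N| = √(100000² + 247500²) ≈ 2.6694e+05, ∠N ≈ 68.00°
|D| = √(24491325² + 3762000²) ≈ 2.4779e+07, ∠D ≈ 171.27°
|G| = 2.6694e+05 / 2.4779e+07 ≈ 0.010773
Gain = 20 log₁₀(0.010773) ≈ -39.35 dB
∠G = 68.00° − 171.27° = -103.27°

-39.4 dB, -103.3°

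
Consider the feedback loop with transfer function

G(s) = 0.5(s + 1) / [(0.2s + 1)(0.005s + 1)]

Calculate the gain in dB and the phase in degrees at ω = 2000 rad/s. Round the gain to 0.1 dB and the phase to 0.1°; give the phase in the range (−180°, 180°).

-12.1 dB, -84.2°

At ω = 2000 rad/s:
zero (1 + j2000·1) = 1 + j2000 → |·| ≈ 2000, ∠ ≈ 89.97°
pole (1 + j2000·0.2) = 1 + j400 → |·| ≈ 400, ∠ ≈ 89.86°
pole (1 + j2000·0.005) = 1 + j10 → |·| ≈ 10.05, ∠ ≈ 84.29°
|G| = 0.5 · 2000 / (400 · 10.05) ≈ 0.24876
Gain = 20 log₁₀(0.24876) ≈ -12.08 dB
∠G = (89.97°) − (89.86° + 84.29°) = -84.18°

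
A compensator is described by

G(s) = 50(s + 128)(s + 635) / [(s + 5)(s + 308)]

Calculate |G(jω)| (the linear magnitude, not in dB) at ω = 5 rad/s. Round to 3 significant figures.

1.87e+03

At s = jω = j5:
zero (s+128): 128 + j5 → |·| = √(128²+5²) = √16409 ≈ 128.1, ∠ = arctan(5/128) ≈ 2.24°
zero (s+635): 635 + j5 → |·| = √(635²+5²) = √403250 ≈ 635.02, ∠ = arctan(5/635) ≈ 0.45°
pole (s+5): 5 + j5 → |·| = √(5²+5²) = √50 ≈ 7.0711, ∠ = arctan(5/5) ≈ 45.00°
pole (s+308): 308 + j5 → |·| = √(308²+5²) = √94889 ≈ 308.04, ∠ = arctan(5/308) ≈ 0.93°
|G| = 50 · 81346 / 2178.2 ≈ 1867.3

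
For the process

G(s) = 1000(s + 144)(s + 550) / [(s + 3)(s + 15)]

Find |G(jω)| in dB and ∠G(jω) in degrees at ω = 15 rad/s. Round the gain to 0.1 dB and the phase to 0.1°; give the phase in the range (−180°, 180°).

107.8 dB, -116.2°

At s = jω = j15:
zero (s+144): 144 + j15 → |·| = √(144²+15²) = √20961 ≈ 144.78, ∠ = arctan(15/144) ≈ 5.95°
zero (s+550): 550 + j15 → |·| = √(550²+15²) = √302725 ≈ 550.2, ∠ = arctan(15/550) ≈ 1.56°
pole (s+3): 3 + j15 → |·| = √(3²+15²) = √234 ≈ 15.297, ∠ = arctan(15/3) ≈ 78.69°
pole (s+15): 15 + j15 → |·| = √(15²+15²) = √450 ≈ 21.213, ∠ = arctan(15/15) ≈ 45.00°
|G| = 1000 · 79658 / 324.5 ≈ 2.4548e+05
Gain = 20 log₁₀(2.4548e+05) ≈ 107.80 dB
∠G = 7.51° − 123.69° = -116.18°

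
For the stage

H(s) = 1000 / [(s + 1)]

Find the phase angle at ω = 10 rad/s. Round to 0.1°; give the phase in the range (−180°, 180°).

-84.3°

At ω = 10 rad/s:
pole (1 + j10·1) = 1 + j10 → |·| ≈ 10.05, ∠ ≈ 84.29°
∠H = (0°) − (84.29°) = -84.29°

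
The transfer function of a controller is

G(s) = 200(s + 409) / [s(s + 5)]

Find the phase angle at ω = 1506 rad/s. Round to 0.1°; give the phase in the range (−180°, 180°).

At s = jω = j1506:
zero (s+409): 409 + j1506 → |·| = √(409²+1506²) = √2435317 ≈ 1560.6, ∠ = arctan(1506/409) ≈ 74.81°
pole (s+5): 5 + j1506 → |·| = √(5²+1506²) = √2268061 ≈ 1506, ∠ = arctan(1506/5) ≈ 89.81°
pole at origin: |s| = 1506, ∠ = 90.00° (in denominator)
∠G = 74.81° − 179.81° = -105.00°

-105.0°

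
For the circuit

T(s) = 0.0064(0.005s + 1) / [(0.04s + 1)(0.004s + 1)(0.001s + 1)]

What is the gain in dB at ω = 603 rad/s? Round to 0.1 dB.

At ω = 603 rad/s:
zero (1 + j603·0.005) = 1 + j3.015 → |·| ≈ 3.1765, ∠ ≈ 71.65°
pole (1 + j603·0.04) = 1 + j24.12 → |·| ≈ 24.141, ∠ ≈ 87.63°
pole (1 + j603·0.004) = 1 + j2.412 → |·| ≈ 2.6111, ∠ ≈ 67.48°
pole (1 + j603·0.001) = 1 + j0.603 → |·| ≈ 1.1677, ∠ ≈ 31.09°
|T| = 0.0064 · 3.1765 / (24.141 · 2.6111 · 1.1677) ≈ 0.0002762
Gain = 20 log₁₀(0.0002762) ≈ -71.18 dB

-71.2 dB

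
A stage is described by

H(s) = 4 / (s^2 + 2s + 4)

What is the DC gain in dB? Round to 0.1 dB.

H(0) = 4 / 4 = 1
20 log₁₀(1) ≈ 0.00 dB

0.0 dB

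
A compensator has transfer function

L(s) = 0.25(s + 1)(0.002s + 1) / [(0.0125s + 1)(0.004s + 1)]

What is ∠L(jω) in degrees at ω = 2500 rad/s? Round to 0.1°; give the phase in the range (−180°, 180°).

At ω = 2500 rad/s:
zero (1 + j2500·1) = 1 + j2500 → |·| ≈ 2500, ∠ ≈ 89.98°
zero (1 + j2500·0.002) = 1 + j5 → |·| ≈ 5.099, ∠ ≈ 78.69°
pole (1 + j2500·0.0125) = 1 + j31.25 → |·| ≈ 31.266, ∠ ≈ 88.17°
pole (1 + j2500·0.004) = 1 + j10 → |·| ≈ 10.05, ∠ ≈ 84.29°
∠L = (89.98° + 78.69°) − (88.17° + 84.29°) = -3.79°

-3.8°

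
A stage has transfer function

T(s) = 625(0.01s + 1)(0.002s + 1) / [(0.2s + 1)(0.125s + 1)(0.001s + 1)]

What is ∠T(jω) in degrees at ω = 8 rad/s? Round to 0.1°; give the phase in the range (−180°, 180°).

At ω = 8 rad/s:
zero (1 + j8·0.01) = 1 + j0.08 → |·| ≈ 1.0032, ∠ ≈ 4.57°
zero (1 + j8·0.002) = 1 + j0.016 → |·| ≈ 1.0001, ∠ ≈ 0.92°
pole (1 + j8·0.2) = 1 + j1.6 → |·| ≈ 1.8868, ∠ ≈ 57.99°
pole (1 + j8·0.125) = 1 + j1 → |·| ≈ 1.4142, ∠ ≈ 45.00°
pole (1 + j8·0.001) = 1 + j0.008 → |·| ≈ 1, ∠ ≈ 0.46°
∠T = (4.57° + 0.92°) − (57.99° + 45.00° + 0.46°) = -97.96°

-98.0°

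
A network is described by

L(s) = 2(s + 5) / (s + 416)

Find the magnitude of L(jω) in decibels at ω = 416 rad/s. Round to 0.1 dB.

3.0 dB

At s = jω = j416:
zero (s+5): 5 + j416 → |·| = √(5²+416²) = √173081 ≈ 416.03, ∠ = arctan(416/5) ≈ 89.31°
pole (s+416): 416 + j416 → |·| = √(416²+416²) = √346112 ≈ 588.31, ∠ = arctan(416/416) ≈ 45.00°
|L| = 2 · 416.03 / 588.31 ≈ 1.4143
Gain = 20 log₁₀(1.4143) ≈ 3.01 dB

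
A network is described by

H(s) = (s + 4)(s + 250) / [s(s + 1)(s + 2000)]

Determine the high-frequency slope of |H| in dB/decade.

Each pole contributes −20 dB/decade at high frequency; each zero contributes +20 dB/decade.
Net: 2 zero(s) − 3 pole(s) → -20 dB/decade.

-20 dB/decade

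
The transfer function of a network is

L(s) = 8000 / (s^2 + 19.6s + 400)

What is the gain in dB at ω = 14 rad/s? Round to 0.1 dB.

27.4 dB

At s = jω = j14:
quadratic: (j14)² + 19.6·j14 + 400 = 204 + j274.4 → |·| ≈ 341.92, ∠ ≈ 53.37°
|L| = 8000 / 341.92 ≈ 23.397
Gain = 20 log₁₀(23.397) ≈ 27.38 dB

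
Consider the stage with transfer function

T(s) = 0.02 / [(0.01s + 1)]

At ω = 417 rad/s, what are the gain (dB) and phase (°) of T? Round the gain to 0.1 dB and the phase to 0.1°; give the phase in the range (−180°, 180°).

-46.6 dB, -76.5°

At ω = 417 rad/s:
pole (1 + j417·0.01) = 1 + j4.17 → |·| ≈ 4.2882, ∠ ≈ 76.51°
|T| = 0.02 · 1 / (4.2882) ≈ 0.004664
Gain = 20 log₁₀(0.004664) ≈ -46.62 dB
∠T = (0°) − (76.51°) = -76.51°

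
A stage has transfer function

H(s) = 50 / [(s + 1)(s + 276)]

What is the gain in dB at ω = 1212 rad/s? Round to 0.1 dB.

At s = jω = j1212:
pole (s+1): 1 + j1212 → |·| = √(1²+1212²) = √1468945 ≈ 1212, ∠ = arctan(1212/1) ≈ 89.95°
pole (s+276): 276 + j1212 → |·| = √(276²+1212²) = √1545120 ≈ 1243, ∠ = arctan(1212/276) ≈ 77.17°
|H| = 50 / 1.5065e+06 ≈ 3.319e-05
Gain = 20 log₁₀(3.319e-05) ≈ -89.58 dB

-89.6 dB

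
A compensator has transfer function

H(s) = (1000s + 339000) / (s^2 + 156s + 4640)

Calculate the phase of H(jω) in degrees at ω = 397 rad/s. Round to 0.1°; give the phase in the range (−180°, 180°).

-108.5°

Substitute s = j397:
Numerator: 1000(j397) + 339000 = 339000 + j397000
Denominator: (j397)^2 + 156(j397) + 4640 = -152969 + j61932
|N| = √(339000² + 397000²) ≈ 5.2204e+05, ∠N ≈ 49.51°
|D| = √(152969² + 61932²) ≈ 1.6503e+05, ∠D ≈ 157.96°
∠H = 49.51° − 157.96° = -108.45°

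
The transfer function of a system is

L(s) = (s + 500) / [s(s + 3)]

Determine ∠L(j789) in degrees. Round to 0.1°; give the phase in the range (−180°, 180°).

-122.1°

At s = jω = j789:
zero (s+500): 500 + j789 → |·| = √(500²+789²) = √872521 ≈ 934.09, ∠ = arctan(789/500) ≈ 57.64°
pole (s+3): 3 + j789 → |·| = √(3²+789²) = √622530 ≈ 789.01, ∠ = arctan(789/3) ≈ 89.78°
pole at origin: |s| = 789, ∠ = 90.00° (in denominator)
∠L = 57.64° − 179.78° = -122.14°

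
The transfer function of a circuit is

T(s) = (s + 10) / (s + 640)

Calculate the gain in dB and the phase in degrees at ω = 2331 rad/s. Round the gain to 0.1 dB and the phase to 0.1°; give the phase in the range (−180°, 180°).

-0.3 dB, 15.1°

Substitute s = j2331:
Numerator: (j2331) + 10 = 10 + j2331
Denominator: (j2331) + 640 = 640 + j2331
|N| = √(10² + 2331²) ≈ 2331, ∠N ≈ 89.75°
|D| = √(640² + 2331²) ≈ 2417.3, ∠D ≈ 74.65°
|T| = 2331 / 2417.3 ≈ 0.9643
Gain = 20 log₁₀(0.9643) ≈ -0.32 dB
∠T = 89.75° − 74.65° = 15.10°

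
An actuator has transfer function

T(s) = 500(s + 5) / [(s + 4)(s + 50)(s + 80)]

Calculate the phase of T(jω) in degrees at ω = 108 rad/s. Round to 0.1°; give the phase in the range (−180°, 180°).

-119.2°

At s = jω = j108:
zero (s+5): 5 + j108 → |·| = √(5²+108²) = √11689 ≈ 108.12, ∠ = arctan(108/5) ≈ 87.35°
pole (s+4): 4 + j108 → |·| = √(4²+108²) = √11680 ≈ 108.07, ∠ = arctan(108/4) ≈ 87.88°
pole (s+50): 50 + j108 → |·| = √(50²+108²) = √14164 ≈ 119.01, ∠ = arctan(108/50) ≈ 65.16°
pole (s+80): 80 + j108 → |·| = √(80²+108²) = √18064 ≈ 134.4, ∠ = arctan(108/80) ≈ 53.47°
∠T = 87.35° − 206.51° = -119.16°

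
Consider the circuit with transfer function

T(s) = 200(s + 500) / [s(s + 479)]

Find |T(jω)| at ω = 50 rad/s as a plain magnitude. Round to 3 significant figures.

4.17

At s = jω = j50:
zero (s+500): 500 + j50 → |·| = √(500²+50²) = √252500 ≈ 502.49, ∠ = arctan(50/500) ≈ 5.71°
pole (s+479): 479 + j50 → |·| = √(479²+50²) = √231941 ≈ 481.6, ∠ = arctan(50/479) ≈ 5.96°
pole at origin: |s| = 50, ∠ = 90.00° (in denominator)
|T| = 200 · 502.49 / 24080 ≈ 4.1735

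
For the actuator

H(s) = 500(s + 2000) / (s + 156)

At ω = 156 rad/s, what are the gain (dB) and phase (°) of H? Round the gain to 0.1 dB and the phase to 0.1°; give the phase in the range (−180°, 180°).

At s = jω = j156:
zero (s+2000): 2000 + j156 → |·| = √(2000²+156²) = √4024336 ≈ 2006.1, ∠ = arctan(156/2000) ≈ 4.46°
pole (s+156): 156 + j156 → |·| = √(156²+156²) = √48672 ≈ 220.62, ∠ = arctan(156/156) ≈ 45.00°
|H| = 500 · 2006.1 / 220.62 ≈ 4546.5
Gain = 20 log₁₀(4546.5) ≈ 73.15 dB
∠H = 4.46° − 45.00° = -40.54°

73.2 dB, -40.5°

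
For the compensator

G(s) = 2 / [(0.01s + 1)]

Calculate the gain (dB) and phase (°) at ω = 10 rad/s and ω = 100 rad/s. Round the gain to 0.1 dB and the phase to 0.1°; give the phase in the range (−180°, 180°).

ω = 10: 6.0 dB, -5.7°; ω = 100: 3.0 dB, -45.0°

At ω = 10 rad/s:
pole (1 + j10·0.01) = 1 + j0.1 → |·| ≈ 1.005, ∠ ≈ 5.71°
|G| = 2 · 1 / (1.005) ≈ 1.99
Gain = 20 log₁₀(1.99) ≈ 5.98 dB
∠G = (0°) − (5.71°) = -5.71°

At ω = 100 rad/s:
pole (1 + j100·0.01) = 1 + j1 → |·| ≈ 1.4142, ∠ ≈ 45.00°
|G| = 2 · 1 / (1.4142) ≈ 1.4142
Gain = 20 log₁₀(1.4142) ≈ 3.01 dB
∠G = (0°) − (45.00°) = -45.00°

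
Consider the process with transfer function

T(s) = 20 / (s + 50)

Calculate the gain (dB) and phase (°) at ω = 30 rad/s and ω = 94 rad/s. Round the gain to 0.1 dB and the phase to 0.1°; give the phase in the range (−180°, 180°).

ω = 30: -9.3 dB, -31.0°; ω = 94: -14.5 dB, -62.0°

At s = jω = j30:
pole (s+50): 50 + j30 → |·| = √(50²+30²) = √3400 ≈ 58.31, ∠ = arctan(30/50) ≈ 30.96°
|T| = 20 / 58.31 ≈ 0.34299
Gain = 20 log₁₀(0.34299) ≈ -9.29 dB
∠T = 0.00° − 30.96° = -30.96°

At s = jω = j94:
pole (s+50): 50 + j94 → |·| = √(50²+94²) = √11336 ≈ 106.47, ∠ = arctan(94/50) ≈ 61.99°
|T| = 20 / 106.47 ≈ 0.18785
Gain = 20 log₁₀(0.18785) ≈ -14.52 dB
∠T = 0.00° − 61.99° = -61.99°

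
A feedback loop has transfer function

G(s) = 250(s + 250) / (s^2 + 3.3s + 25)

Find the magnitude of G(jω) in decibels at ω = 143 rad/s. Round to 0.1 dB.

10.9 dB

At s = jω = j143:
zero (s+250): 250 + j143 → |·| = √(250²+143²) = √82949 ≈ 288.01, ∠ = arctan(143/250) ≈ 29.77°
quadratic: (j143)² + 3.3·j143 + 25 = -20424 + j471.9 → |·| ≈ 20429, ∠ ≈ 178.68°
|G| = 250 · 288.01 / 20429 ≈ 3.5245
Gain = 20 log₁₀(3.5245) ≈ 10.94 dB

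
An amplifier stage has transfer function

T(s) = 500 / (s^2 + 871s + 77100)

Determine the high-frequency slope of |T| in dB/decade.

Each pole contributes −20 dB/decade at high frequency; each zero contributes +20 dB/decade.
Net: 0 zero(s) − 2 pole(s) → -40 dB/decade.

-40 dB/decade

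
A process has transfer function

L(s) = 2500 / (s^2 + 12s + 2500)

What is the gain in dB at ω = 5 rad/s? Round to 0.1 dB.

0.1 dB

At s = jω = j5:
quadratic: (j5)² + 12·j5 + 2500 = 2475 + j60 → |·| ≈ 2475.7, ∠ ≈ 1.39°
|L| = 2500 / 2475.7 ≈ 1.0098
Gain = 20 log₁₀(1.0098) ≈ 0.08 dB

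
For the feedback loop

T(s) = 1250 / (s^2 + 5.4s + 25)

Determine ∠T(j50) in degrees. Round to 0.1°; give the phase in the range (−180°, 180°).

At s = jω = j50:
quadratic: (j50)² + 5.4·j50 + 25 = -2475 + j270 → |·| ≈ 2489.7, ∠ ≈ 173.77°
∠T = 0.00° − 173.77° = -173.77°

-173.8°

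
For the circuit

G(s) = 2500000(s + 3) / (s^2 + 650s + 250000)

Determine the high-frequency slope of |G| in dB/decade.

Each pole contributes −20 dB/decade at high frequency; each zero contributes +20 dB/decade.
Net: 1 zero(s) − 2 pole(s) → -20 dB/decade.

-20 dB/decade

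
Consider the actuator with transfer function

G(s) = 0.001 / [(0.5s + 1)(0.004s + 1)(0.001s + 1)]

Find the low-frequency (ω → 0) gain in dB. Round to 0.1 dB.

-60.0 dB

G(0) = 0.001 · 1 / 1 = 0.001
20 log₁₀(0.001) ≈ -60.00 dB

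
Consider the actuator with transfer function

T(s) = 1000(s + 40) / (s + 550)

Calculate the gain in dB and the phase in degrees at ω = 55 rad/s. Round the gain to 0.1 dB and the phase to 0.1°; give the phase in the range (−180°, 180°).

41.8 dB, 48.3°

At s = jω = j55:
zero (s+40): 40 + j55 → |·| = √(40²+55²) = √4625 ≈ 68.007, ∠ = arctan(55/40) ≈ 53.97°
pole (s+550): 550 + j55 → |·| = √(550²+55²) = √305525 ≈ 552.74, ∠ = arctan(55/550) ≈ 5.71°
|T| = 1000 · 68.007 / 552.74 ≈ 123.04
Gain = 20 log₁₀(123.04) ≈ 41.80 dB
∠T = 53.97° − 5.71° = 48.26°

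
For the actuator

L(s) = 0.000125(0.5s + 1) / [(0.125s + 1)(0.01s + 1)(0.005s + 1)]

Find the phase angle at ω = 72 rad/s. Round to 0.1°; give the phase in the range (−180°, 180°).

-50.8°

At ω = 72 rad/s:
zero (1 + j72·0.5) = 1 + j36 → |·| ≈ 36.014, ∠ ≈ 88.41°
pole (1 + j72·0.125) = 1 + j9 → |·| ≈ 9.0554, ∠ ≈ 83.66°
pole (1 + j72·0.01) = 1 + j0.72 → |·| ≈ 1.2322, ∠ ≈ 35.75°
pole (1 + j72·0.005) = 1 + j0.36 → |·| ≈ 1.0628, ∠ ≈ 19.80°
∠L = (88.41°) − (83.66° + 35.75° + 19.80°) = -50.80°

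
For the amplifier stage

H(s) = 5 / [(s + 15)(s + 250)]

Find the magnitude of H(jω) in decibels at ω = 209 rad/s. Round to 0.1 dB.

At s = jω = j209:
pole (s+15): 15 + j209 → |·| = √(15²+209²) = √43906 ≈ 209.54, ∠ = arctan(209/15) ≈ 85.89°
pole (s+250): 250 + j209 → |·| = √(250²+209²) = √106181 ≈ 325.85, ∠ = arctan(209/250) ≈ 39.90°
|H| = 5 / 68279 ≈ 7.3229e-05
Gain = 20 log₁₀(7.3229e-05) ≈ -82.71 dB

-82.7 dB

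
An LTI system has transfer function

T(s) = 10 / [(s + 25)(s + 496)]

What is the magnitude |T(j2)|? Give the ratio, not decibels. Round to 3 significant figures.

At s = jω = j2:
pole (s+25): 25 + j2 → |·| = √(25²+2²) = √629 ≈ 25.08, ∠ = arctan(2/25) ≈ 4.57°
pole (s+496): 496 + j2 → |·| = √(496²+2²) = √246020 ≈ 496, ∠ = arctan(2/496) ≈ 0.23°
|T| = 10 / 12440 ≈ 0.00080386

0.000804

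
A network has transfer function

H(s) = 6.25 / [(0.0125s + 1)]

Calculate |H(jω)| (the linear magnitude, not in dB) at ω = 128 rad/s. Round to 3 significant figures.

At ω = 128 rad/s:
pole (1 + j128·0.0125) = 1 + j1.6 → |·| ≈ 1.8868, ∠ ≈ 57.99°
|H| = 6.25 · 1 / (1.8868) ≈ 3.3125

3.31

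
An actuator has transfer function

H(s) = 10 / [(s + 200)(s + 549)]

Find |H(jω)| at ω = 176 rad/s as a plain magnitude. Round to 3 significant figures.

6.51e-05

At s = jω = j176:
pole (s+200): 200 + j176 → |·| = √(200²+176²) = √70976 ≈ 266.41, ∠ = arctan(176/200) ≈ 41.35°
pole (s+549): 549 + j176 → |·| = √(549²+176²) = √332377 ≈ 576.52, ∠ = arctan(176/549) ≈ 17.77°
|H| = 10 / 1.5359e+05 ≈ 6.5108e-05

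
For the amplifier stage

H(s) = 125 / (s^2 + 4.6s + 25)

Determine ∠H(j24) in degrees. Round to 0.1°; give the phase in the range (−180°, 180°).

At s = jω = j24:
quadratic: (j24)² + 4.6·j24 + 25 = -551 + j110.4 → |·| ≈ 561.95, ∠ ≈ 168.67°
∠H = 0.00° − 168.67° = -168.67°

-168.7°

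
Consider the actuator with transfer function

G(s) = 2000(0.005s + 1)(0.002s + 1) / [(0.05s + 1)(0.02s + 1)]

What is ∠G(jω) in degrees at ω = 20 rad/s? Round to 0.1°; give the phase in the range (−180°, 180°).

-58.8°

At ω = 20 rad/s:
zero (1 + j20·0.005) = 1 + j0.1 → |·| ≈ 1.005, ∠ ≈ 5.71°
zero (1 + j20·0.002) = 1 + j0.04 → |·| ≈ 1.0008, ∠ ≈ 2.29°
pole (1 + j20·0.05) = 1 + j1 → |·| ≈ 1.4142, ∠ ≈ 45.00°
pole (1 + j20·0.02) = 1 + j0.4 → |·| ≈ 1.077, ∠ ≈ 21.80°
∠G = (5.71° + 2.29°) − (45.00° + 21.80°) = -58.80°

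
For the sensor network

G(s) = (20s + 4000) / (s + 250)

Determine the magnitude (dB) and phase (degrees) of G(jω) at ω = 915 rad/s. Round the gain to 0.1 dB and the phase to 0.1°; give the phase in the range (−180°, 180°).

25.9 dB, 3.0°

Substitute s = j915:
Numerator: 20(j915) + 4000 = 4000 + j18300
Denominator: (j915) + 250 = 250 + j915
|N| = √(4000² + 18300²) ≈ 18732, ∠N ≈ 77.67°
|D| = √(250² + 915²) ≈ 948.54, ∠D ≈ 74.72°
|G| = 18732 / 948.54 ≈ 19.748
Gain = 20 log₁₀(19.748) ≈ 25.91 dB
∠G = 77.67° − 74.72° = 2.95°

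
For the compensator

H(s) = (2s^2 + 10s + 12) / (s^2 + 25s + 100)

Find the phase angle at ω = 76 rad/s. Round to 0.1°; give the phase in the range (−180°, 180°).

Substitute s = j76:
Numerator: 2(j76)^2 + 10(j76) + 12 = -11540 + j760
Denominator: (j76)^2 + 25(j76) + 100 = -5676 + j1900
|N| = √(11540² + 760²) ≈ 11565, ∠N ≈ 176.23°
|D| = √(5676² + 1900²) ≈ 5985.6, ∠D ≈ 161.49°
∠H = 176.23° − 161.49° = 14.74°

14.7°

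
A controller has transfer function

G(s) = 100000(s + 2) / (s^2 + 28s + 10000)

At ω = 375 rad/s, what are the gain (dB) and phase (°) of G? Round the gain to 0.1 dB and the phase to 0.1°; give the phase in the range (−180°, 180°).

49.1 dB, -85.7°

At s = jω = j375:
zero (s+2): 2 + j375 → |·| = √(2²+375²) = √140629 ≈ 375.01, ∠ = arctan(375/2) ≈ 89.69°
quadratic: (j375)² + 28·j375 + 10000 = -130625 + j10500 → |·| ≈ 1.3105e+05, ∠ ≈ 175.40°
|G| = 100000 · 375.01 / 1.3105e+05 ≈ 286.16
Gain = 20 log₁₀(286.16) ≈ 49.13 dB
∠G = 89.69° − 175.40° = -85.71°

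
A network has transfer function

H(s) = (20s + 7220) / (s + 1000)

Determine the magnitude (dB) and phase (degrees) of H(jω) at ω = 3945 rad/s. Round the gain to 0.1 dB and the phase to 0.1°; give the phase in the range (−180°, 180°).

25.8 dB, 9.0°

Substitute s = j3945:
Numerator: 20(j3945) + 7220 = 7220 + j78900
Denominator: (j3945) + 1000 = 1000 + j3945
|N| = √(7220² + 78900²) ≈ 79230, ∠N ≈ 84.77°
|D| = √(1000² + 3945²) ≈ 4069.8, ∠D ≈ 75.78°
|H| = 79230 / 4069.8 ≈ 19.468
Gain = 20 log₁₀(19.468) ≈ 25.79 dB
∠H = 84.77° − 75.78° = 8.99°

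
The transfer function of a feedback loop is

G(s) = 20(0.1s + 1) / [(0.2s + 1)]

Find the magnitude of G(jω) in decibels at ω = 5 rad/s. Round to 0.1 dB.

24.0 dB

At ω = 5 rad/s:
zero (1 + j5·0.1) = 1 + j0.5 → |·| ≈ 1.118, ∠ ≈ 26.57°
pole (1 + j5·0.2) = 1 + j1 → |·| ≈ 1.4142, ∠ ≈ 45.00°
|G| = 20 · 1.118 / (1.4142) ≈ 15.811
Gain = 20 log₁₀(15.811) ≈ 23.98 dB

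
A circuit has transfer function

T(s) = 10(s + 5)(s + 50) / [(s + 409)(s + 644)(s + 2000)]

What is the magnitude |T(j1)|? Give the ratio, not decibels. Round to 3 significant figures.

4.84e-06

At s = jω = j1:
zero (s+5): 5 + j1 → |·| = √(5²+1²) = √26 ≈ 5.099, ∠ = arctan(1/5) ≈ 11.31°
zero (s+50): 50 + j1 → |·| = √(50²+1²) = √2501 ≈ 50.01, ∠ = arctan(1/50) ≈ 1.15°
pole (s+409): 409 + j1 → |·| = √(409²+1²) = √167282 ≈ 409, ∠ = arctan(1/409) ≈ 0.14°
pole (s+644): 644 + j1 → |·| = √(644²+1²) = √414737 ≈ 644, ∠ = arctan(1/644) ≈ 0.09°
pole (s+2000): 2000 + j1 → |·| = √(2000²+1²) = √4000001 ≈ 2000, ∠ = arctan(1/2000) ≈ 0.03°
|T| = 10 · 255 / 5.2679e+08 ≈ 4.8406e-06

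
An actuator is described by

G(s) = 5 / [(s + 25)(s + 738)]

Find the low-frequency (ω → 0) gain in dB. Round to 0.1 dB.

G(0) = 5 / (25·738) ≈ 0.000271
20 log₁₀(0.000271) ≈ -71.34 dB

-71.3 dB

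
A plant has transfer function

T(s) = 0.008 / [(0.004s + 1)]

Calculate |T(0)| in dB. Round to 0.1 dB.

-41.9 dB

T(0) = 0.008 · 1 / 1 = 0.008
20 log₁₀(0.008) ≈ -41.94 dB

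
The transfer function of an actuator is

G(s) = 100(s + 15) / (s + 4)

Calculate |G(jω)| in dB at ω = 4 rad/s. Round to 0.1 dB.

48.8 dB

At s = jω = j4:
zero (s+15): 15 + j4 → |·| = √(15²+4²) = √241 ≈ 15.524, ∠ = arctan(4/15) ≈ 14.93°
pole (s+4): 4 + j4 → |·| = √(4²+4²) = √32 ≈ 5.6569, ∠ = arctan(4/4) ≈ 45.00°
|G| = 100 · 15.524 / 5.6569 ≈ 274.43
Gain = 20 log₁₀(274.43) ≈ 48.77 dB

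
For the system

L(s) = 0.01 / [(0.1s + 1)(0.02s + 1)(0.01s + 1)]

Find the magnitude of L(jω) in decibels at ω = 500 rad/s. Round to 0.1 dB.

At ω = 500 rad/s:
pole (1 + j500·0.1) = 1 + j50 → |·| ≈ 50.01, ∠ ≈ 88.85°
pole (1 + j500·0.02) = 1 + j10 → |·| ≈ 10.05, ∠ ≈ 84.29°
pole (1 + j500·0.01) = 1 + j5 → |·| ≈ 5.099, ∠ ≈ 78.69°
|L| = 0.01 · 1 / (50.01 · 10.05 · 5.099) ≈ 3.902e-06
Gain = 20 log₁₀(3.902e-06) ≈ -108.17 dB

-108.2 dB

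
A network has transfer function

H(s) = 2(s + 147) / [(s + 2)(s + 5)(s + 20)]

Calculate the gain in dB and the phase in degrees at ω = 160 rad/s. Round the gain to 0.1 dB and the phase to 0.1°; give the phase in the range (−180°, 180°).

At s = jω = j160:
zero (s+147): 147 + j160 → |·| = √(147²+160²) = √47209 ≈ 217.28, ∠ = arctan(160/147) ≈ 47.42°
pole (s+2): 2 + j160 → |·| = √(2²+160²) = √25604 ≈ 160.01, ∠ = arctan(160/2) ≈ 89.28°
pole (s+5): 5 + j160 → |·| = √(5²+160²) = √25625 ≈ 160.08, ∠ = arctan(160/5) ≈ 88.21°
pole (s+20): 20 + j160 → |·| = √(20²+160²) = √26000 ≈ 161.25, ∠ = arctan(160/20) ≈ 82.87°
|H| = 2 · 217.28 / 4.1303e+06 ≈ 0.00010521
Gain = 20 log₁₀(0.00010521) ≈ -79.56 dB
∠H = 47.42° − 260.36° = -212.94° ≡ 147.06° (principal value)

-79.6 dB, 147.1°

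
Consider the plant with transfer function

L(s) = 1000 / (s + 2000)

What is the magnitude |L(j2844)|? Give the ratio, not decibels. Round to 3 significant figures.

At s = jω = j2844:
pole (s+2000): 2000 + j2844 → |·| = √(2000²+2844²) = √12088336 ≈ 3476.8, ∠ = arctan(2844/2000) ≈ 54.88°
|L| = 1000 / 3476.8 ≈ 0.28762

0.288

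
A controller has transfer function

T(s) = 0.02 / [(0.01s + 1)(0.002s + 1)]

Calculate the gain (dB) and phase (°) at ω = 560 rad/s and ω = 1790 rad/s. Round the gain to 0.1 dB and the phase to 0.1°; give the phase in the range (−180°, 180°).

At ω = 560 rad/s:
pole (1 + j560·0.01) = 1 + j5.6 → |·| ≈ 5.6886, ∠ ≈ 79.88°
pole (1 + j560·0.002) = 1 + j1.12 → |·| ≈ 1.5015, ∠ ≈ 48.24°
|T| = 0.02 · 1 / (5.6886 · 1.5015) ≈ 0.0023415
Gain = 20 log₁₀(0.0023415) ≈ -52.61 dB
∠T = (0°) − (79.88° + 48.24°) = -128.12°

At ω = 1790 rad/s:
pole (1 + j1790·0.01) = 1 + j17.9 → |·| ≈ 17.928, ∠ ≈ 86.80°
pole (1 + j1790·0.002) = 1 + j3.58 → |·| ≈ 3.717, ∠ ≈ 74.39°
|T| = 0.02 · 1 / (17.928 · 3.717) ≈ 0.00030013
Gain = 20 log₁₀(0.00030013) ≈ -70.45 dB
∠T = (0°) − (86.80° + 74.39°) = -161.19°

ω = 560: -52.6 dB, -128.1°; ω = 1790: -70.5 dB, -161.2°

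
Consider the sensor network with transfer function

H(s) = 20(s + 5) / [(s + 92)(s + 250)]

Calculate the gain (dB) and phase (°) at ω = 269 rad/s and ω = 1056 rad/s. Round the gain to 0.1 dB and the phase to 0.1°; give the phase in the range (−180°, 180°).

ω = 269: -25.8 dB, -29.3°; ω = 1056: -34.7 dB, -72.0°

At s = jω = j269:
zero (s+5): 5 + j269 → |·| = √(5²+269²) = √72386 ≈ 269.05, ∠ = arctan(269/5) ≈ 88.94°
pole (s+92): 92 + j269 → |·| = √(92²+269²) = √80825 ≈ 284.3, ∠ = arctan(269/92) ≈ 71.12°
pole (s+250): 250 + j269 → |·| = √(250²+269²) = √134861 ≈ 367.23, ∠ = arctan(269/250) ≈ 47.10°
|H| = 20 · 269.05 / 1.044e+05 ≈ 0.051542
Gain = 20 log₁₀(0.051542) ≈ -25.76 dB
∠H = 88.94° − 118.22° = -29.28°

At s = jω = j1056:
zero (s+5): 5 + j1056 → |·| = √(5²+1056²) = √1115161 ≈ 1056, ∠ = arctan(1056/5) ≈ 89.73°
pole (s+92): 92 + j1056 → |·| = √(92²+1056²) = √1123600 ≈ 1060, ∠ = arctan(1056/92) ≈ 85.02°
pole (s+250): 250 + j1056 → |·| = √(250²+1056²) = √1177636 ≈ 1085.2, ∠ = arctan(1056/250) ≈ 76.68°
|H| = 20 · 1056 / 1.1503e+06 ≈ 0.01836
Gain = 20 log₁₀(0.01836) ≈ -34.72 dB
∠H = 89.73° − 161.70° = -71.97°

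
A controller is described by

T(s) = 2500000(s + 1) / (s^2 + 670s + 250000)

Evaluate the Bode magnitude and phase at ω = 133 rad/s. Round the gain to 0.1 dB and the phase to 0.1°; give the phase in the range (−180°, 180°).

At s = jω = j133:
zero (s+1): 1 + j133 → |·| = √(1²+133²) = √17690 ≈ 133, ∠ = arctan(133/1) ≈ 89.57°
quadratic: (j133)² + 670·j133 + 250000 = 232311 + j89110 → |·| ≈ 2.4882e+05, ∠ ≈ 20.99°
|T| = 2500000 · 133 / 2.4882e+05 ≈ 1336.3
Gain = 20 log₁₀(1336.3) ≈ 62.52 dB
∠T = 89.57° − 20.99° = 68.58°

62.5 dB, 68.6°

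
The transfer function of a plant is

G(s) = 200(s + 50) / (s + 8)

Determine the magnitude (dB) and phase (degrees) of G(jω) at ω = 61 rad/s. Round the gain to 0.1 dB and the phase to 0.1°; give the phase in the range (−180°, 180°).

48.2 dB, -31.9°

At s = jω = j61:
zero (s+50): 50 + j61 → |·| = √(50²+61²) = √6221 ≈ 78.873, ∠ = arctan(61/50) ≈ 50.66°
pole (s+8): 8 + j61 → |·| = √(8²+61²) = √3785 ≈ 61.522, ∠ = arctan(61/8) ≈ 82.53°
|G| = 200 · 78.873 / 61.522 ≈ 256.41
Gain = 20 log₁₀(256.41) ≈ 48.18 dB
∠G = 50.66° − 82.53° = -31.87°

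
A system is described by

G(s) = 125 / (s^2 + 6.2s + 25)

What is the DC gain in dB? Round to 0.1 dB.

G(0) = 125 / 25 = 5
20 log₁₀(5) ≈ 13.98 dB

14.0 dB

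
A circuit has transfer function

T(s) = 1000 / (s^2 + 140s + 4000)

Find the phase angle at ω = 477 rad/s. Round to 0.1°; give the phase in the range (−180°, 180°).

Substitute s = j477:
Numerator: 1000 = 1000 + j0
Denominator: (j477)^2 + 140(j477) + 4000 = -223529 + j66780
|N| = √(1000² + 0²) ≈ 1000, ∠N ≈ 0.00°
|D| = √(223529² + 66780²) ≈ 2.3329e+05, ∠D ≈ 163.37°
∠T = 0.00° − 163.37° = -163.37°

-163.4°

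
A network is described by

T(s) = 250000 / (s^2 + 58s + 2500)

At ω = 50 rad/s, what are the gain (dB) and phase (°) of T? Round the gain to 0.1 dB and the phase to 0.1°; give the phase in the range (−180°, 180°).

At s = jω = j50:
quadratic: (j50)² + 58·j50 + 2500 = 0 + j2900 → |·| ≈ 2900, ∠ ≈ 90.00°
|T| = 250000 / 2900 ≈ 86.207
Gain = 20 log₁₀(86.207) ≈ 38.71 dB
∠T = 0.00° − 90.00° = -90.00°

38.7 dB, -90.0°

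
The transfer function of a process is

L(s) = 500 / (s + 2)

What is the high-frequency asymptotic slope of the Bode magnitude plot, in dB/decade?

Each pole contributes −20 dB/decade at high frequency; each zero contributes +20 dB/decade.
Net: 0 zero(s) − 1 pole(s) → -20 dB/decade.

-20 dB/decade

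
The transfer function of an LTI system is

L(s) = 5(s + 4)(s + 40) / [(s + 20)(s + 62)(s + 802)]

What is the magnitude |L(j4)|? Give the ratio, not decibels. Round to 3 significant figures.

At s = jω = j4:
zero (s+4): 4 + j4 → |·| = √(4²+4²) = √32 ≈ 5.6569, ∠ = arctan(4/4) ≈ 45.00°
zero (s+40): 40 + j4 → |·| = √(40²+4²) = √1616 ≈ 40.2, ∠ = arctan(4/40) ≈ 5.71°
pole (s+20): 20 + j4 → |·| = √(20²+4²) = √416 ≈ 20.396, ∠ = arctan(4/20) ≈ 11.31°
pole (s+62): 62 + j4 → |·| = √(62²+4²) = √3860 ≈ 62.129, ∠ = arctan(4/62) ≈ 3.69°
pole (s+802): 802 + j4 → |·| = √(802²+4²) = √643220 ≈ 802.01, ∠ = arctan(4/802) ≈ 0.29°
|L| = 5 · 227.41 / 1.0163e+06 ≈ 0.0011188

0.00112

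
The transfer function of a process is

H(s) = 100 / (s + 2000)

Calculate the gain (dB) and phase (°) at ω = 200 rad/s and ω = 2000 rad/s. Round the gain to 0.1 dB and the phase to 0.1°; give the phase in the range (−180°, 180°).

At s = jω = j200:
pole (s+2000): 2000 + j200 → |·| = √(2000²+200²) = √4040000 ≈ 2010, ∠ = arctan(200/2000) ≈ 5.71°
|H| = 100 / 2010 ≈ 0.049751
Gain = 20 log₁₀(0.049751) ≈ -26.06 dB
∠H = 0.00° − 5.71° = -5.71°

At s = jω = j2000:
pole (s+2000): 2000 + j2000 → |·| = √(2000²+2000²) = √8000000 ≈ 2828.4, ∠ = arctan(2000/2000) ≈ 45.00°
|H| = 100 / 2828.4 ≈ 0.035356
Gain = 20 log₁₀(0.035356) ≈ -29.03 dB
∠H = 0.00° − 45.00° = -45.00°

ω = 200: -26.1 dB, -5.7°; ω = 2000: -29.0 dB, -45.0°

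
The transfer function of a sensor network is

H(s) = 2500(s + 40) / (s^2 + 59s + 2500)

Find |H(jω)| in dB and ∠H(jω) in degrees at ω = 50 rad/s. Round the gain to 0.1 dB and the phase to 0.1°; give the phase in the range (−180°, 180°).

34.7 dB, -38.7°

At s = jω = j50:
zero (s+40): 40 + j50 → |·| = √(40²+50²) = √4100 ≈ 64.031, ∠ = arctan(50/40) ≈ 51.34°
quadratic: (j50)² + 59·j50 + 2500 = 0 + j2950 → |·| ≈ 2950, ∠ ≈ 90.00°
|H| = 2500 · 64.031 / 2950 ≈ 54.264
Gain = 20 log₁₀(54.264) ≈ 34.69 dB
∠H = 51.34° − 90.00° = -38.66°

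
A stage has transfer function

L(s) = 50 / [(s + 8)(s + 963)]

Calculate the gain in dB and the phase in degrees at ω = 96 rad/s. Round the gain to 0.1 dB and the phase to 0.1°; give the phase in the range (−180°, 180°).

At s = jω = j96:
pole (s+8): 8 + j96 → |·| = √(8²+96²) = √9280 ≈ 96.333, ∠ = arctan(96/8) ≈ 85.24°
pole (s+963): 963 + j96 → |·| = √(963²+96²) = √936585 ≈ 967.77, ∠ = arctan(96/963) ≈ 5.69°
|L| = 50 / 93228 ≈ 0.00053632
Gain = 20 log₁₀(0.00053632) ≈ -65.41 dB
∠L = 0.00° − 90.93° = -90.93°

-65.4 dB, -90.9°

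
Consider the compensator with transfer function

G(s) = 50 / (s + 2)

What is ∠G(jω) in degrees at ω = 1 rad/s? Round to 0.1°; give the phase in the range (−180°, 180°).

-26.6°

Substitute s = j1:
Numerator: 50 = 50 + j0
Denominator: (j1) + 2 = 2 + j1
|N| = √(50² + 0²) ≈ 50, ∠N ≈ 0.00°
|D| = √(2² + 1²) ≈ 2.2361, ∠D ≈ 26.57°
∠G = 0.00° − 26.57° = -26.57°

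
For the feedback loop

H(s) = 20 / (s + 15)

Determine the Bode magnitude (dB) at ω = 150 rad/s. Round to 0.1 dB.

-17.5 dB

At s = jω = j150:
pole (s+15): 15 + j150 → |·| = √(15²+150²) = √22725 ≈ 150.75, ∠ = arctan(150/15) ≈ 84.29°
|H| = 20 / 150.75 ≈ 0.13267
Gain = 20 log₁₀(0.13267) ≈ -17.54 dB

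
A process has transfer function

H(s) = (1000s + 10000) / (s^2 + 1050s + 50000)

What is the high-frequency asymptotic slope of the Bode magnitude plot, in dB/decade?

Each pole contributes −20 dB/decade at high frequency; each zero contributes +20 dB/decade.
Net: 1 zero(s) − 2 pole(s) → -20 dB/decade.

-20 dB/decade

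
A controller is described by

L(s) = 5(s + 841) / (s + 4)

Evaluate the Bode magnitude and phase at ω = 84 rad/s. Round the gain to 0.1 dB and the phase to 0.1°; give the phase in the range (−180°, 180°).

34.0 dB, -81.6°

At s = jω = j84:
zero (s+841): 841 + j84 → |·| = √(841²+84²) = √714337 ≈ 845.18, ∠ = arctan(84/841) ≈ 5.70°
pole (s+4): 4 + j84 → |·| = √(4²+84²) = √7072 ≈ 84.095, ∠ = arctan(84/4) ≈ 87.27°
|L| = 5 · 845.18 / 84.095 ≈ 50.252
Gain = 20 log₁₀(50.252) ≈ 34.02 dB
∠L = 5.70° − 87.27° = -81.57°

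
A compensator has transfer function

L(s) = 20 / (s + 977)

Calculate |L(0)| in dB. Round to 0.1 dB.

-33.8 dB

L(0) = 20 / 977 ≈ 0.020471
20 log₁₀(0.020471) ≈ -33.78 dB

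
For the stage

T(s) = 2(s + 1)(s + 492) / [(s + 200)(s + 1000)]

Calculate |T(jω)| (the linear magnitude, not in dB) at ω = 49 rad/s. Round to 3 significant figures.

At s = jω = j49:
zero (s+1): 1 + j49 → |·| = √(1²+49²) = √2402 ≈ 49.01, ∠ = arctan(49/1) ≈ 88.83°
zero (s+492): 492 + j49 → |·| = √(492²+49²) = √244465 ≈ 494.43, ∠ = arctan(49/492) ≈ 5.69°
pole (s+200): 200 + j49 → |·| = √(200²+49²) = √42401 ≈ 205.92, ∠ = arctan(49/200) ≈ 13.77°
pole (s+1000): 1000 + j49 → |·| = √(1000²+49²) = √1002401 ≈ 1001.2, ∠ = arctan(49/1000) ≈ 2.81°
|T| = 2 · 24232 / 2.0617e+05 ≈ 0.23507

0.235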